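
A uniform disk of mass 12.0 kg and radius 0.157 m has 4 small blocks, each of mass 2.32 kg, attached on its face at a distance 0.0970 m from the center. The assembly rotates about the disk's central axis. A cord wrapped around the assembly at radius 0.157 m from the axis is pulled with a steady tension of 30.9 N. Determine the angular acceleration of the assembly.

I_disk = ½MR² = ½(12.0)(0.157)² = 0.1479 kg·m².
I_blocks = 4·m·r² = 4(2.32)(0.0970)² = 0.08732 kg·m².
Total I = 0.2352 kg·m².
τ = F r = (30.9)(0.157) = 4.851 N·m.
α = τ/I = 4.851/0.2352 = 20.63 rad/s².

α ≈ 20.6 rad/s²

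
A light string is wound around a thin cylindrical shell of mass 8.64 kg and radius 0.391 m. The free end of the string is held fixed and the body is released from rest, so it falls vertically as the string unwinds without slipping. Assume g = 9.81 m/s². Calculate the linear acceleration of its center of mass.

a ≈ 4.91 m/s²

Translation: Mg − T = Ma. Rotation about the center: TR = Iα with I = MR².
With a = αR: T = (I/R²)a = M a, so Mg = (1 + 1.000)Ma.
a = g/(1 + 1.000) = 9.81/2.000 = 4.905 m/s².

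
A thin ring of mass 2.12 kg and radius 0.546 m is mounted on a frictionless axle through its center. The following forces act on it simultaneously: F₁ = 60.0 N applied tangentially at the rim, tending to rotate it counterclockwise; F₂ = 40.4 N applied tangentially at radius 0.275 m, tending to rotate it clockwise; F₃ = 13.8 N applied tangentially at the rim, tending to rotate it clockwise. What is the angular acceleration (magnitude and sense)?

α ≈ 22.3 rad/s², counterclockwise

I = MR² = (2.12)(0.546)² = 0.6320 kg·m².
Taking counterclockwise as positive: τ₁ = +(60.0)(0.546) = +32.76 N·m; τ₂ = −(40.4)(0.275) = −11.11 N·m; τ₃ = −(13.8)(0.546) = −7.535 N·m.
Net torque τ = 14.12 N·m.
α = τ/I = 14.12/0.6320 = 22.33 rad/s².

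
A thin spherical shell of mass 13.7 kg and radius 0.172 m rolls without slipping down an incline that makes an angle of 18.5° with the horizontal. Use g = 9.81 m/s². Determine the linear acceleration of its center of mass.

Translation along the incline: Mg sinθ − f = Ma.
Rotation about the center: fR = Iα with I = (2/3)MR². No-slip gives a = αR, so f = (I/R²)a = (2/3)M a.
Substituting: Mg sinθ = (1 + 0.6667)Ma, so a = g sinθ/(1 + 0.6667) = (9.81) sin 18.5° / 1.667 = 1.868 m/s².

a ≈ 1.87 m/s²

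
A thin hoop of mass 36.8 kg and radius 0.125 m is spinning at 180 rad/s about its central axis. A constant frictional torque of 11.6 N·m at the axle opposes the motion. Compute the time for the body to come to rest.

I = MR² = (36.8)(0.125)² = 0.5750 kg·m².
The net torque has magnitude 11.6 N·m, opposing ω.
|α| = τ/I = 11.60/0.5750 = 20.17 rad/s² (deceleration).
0 = ω₀ − |α|t ⇒ t = ω₀/|α| = 180/20.17 = 8.922 s.

t ≈ 8.92 s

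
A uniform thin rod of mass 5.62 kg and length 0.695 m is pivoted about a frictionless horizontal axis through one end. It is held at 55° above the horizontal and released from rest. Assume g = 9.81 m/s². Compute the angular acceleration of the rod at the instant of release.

α ≈ 12.1 rad/s²

About the pivot, I = (1/3)ML² = (1/3)(5.62)(0.695)² = 0.9049 kg·m².
The weight acts at the center, a distance L/2 = 0.3475 m from the pivot; τ = Mg(L/2) cos 55° = 10.99 N·m.
α = τ/I = 10.99/0.9049 = 12.14 rad/s².
(Equivalently α = (3g/(2L)) cos 55° = 12.14 rad/s².)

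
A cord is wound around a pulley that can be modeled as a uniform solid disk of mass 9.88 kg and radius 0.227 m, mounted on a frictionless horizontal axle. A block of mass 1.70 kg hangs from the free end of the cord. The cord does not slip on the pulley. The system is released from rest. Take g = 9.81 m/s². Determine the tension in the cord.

T ≈ 12.4 N

I = ½MR² = (1/2)(9.88)(0.227)² = 0.2546 kg·m².
Block: mg − T = ma. Pulley: TR = Iα. No-slip: a = αR, so T = (I/R²)a = 4.940·a.
Then mg = (m + 4.940)a, so a = (1.70)(9.81)/(1.70 + 4.940) = 2.512 m/s².
T = 4.940·a = 12.41 N.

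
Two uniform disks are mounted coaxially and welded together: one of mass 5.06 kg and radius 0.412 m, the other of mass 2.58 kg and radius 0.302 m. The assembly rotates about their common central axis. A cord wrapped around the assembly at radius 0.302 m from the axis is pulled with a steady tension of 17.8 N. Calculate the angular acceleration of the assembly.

I = ½M₁R₁² + ½M₂R₂² = ½(5.06)(0.412)² + ½(2.58)(0.302)² = 0.5471 kg·m².
τ = F r = (17.8)(0.302) = 5.376 N·m.
α = τ/I = 5.376/0.5471 = 9.826 rad/s².

α ≈ 9.83 rad/s²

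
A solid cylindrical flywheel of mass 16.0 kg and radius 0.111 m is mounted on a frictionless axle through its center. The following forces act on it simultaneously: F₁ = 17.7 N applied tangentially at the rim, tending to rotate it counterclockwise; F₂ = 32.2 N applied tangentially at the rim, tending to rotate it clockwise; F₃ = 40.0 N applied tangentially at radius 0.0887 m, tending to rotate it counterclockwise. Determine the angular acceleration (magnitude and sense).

I = ½MR² = (1/2)(16.0)(0.111)² = 0.09857 kg·m².
Taking counterclockwise as positive: τ₁ = +(17.7)(0.111) = +1.965 N·m; τ₂ = −(32.2)(0.111) = −3.574 N·m; τ₃ = +(40.0)(0.0887) = +3.548 N·m.
Net torque τ = 1.938 N·m.
α = τ/I = 1.938/0.09857 = 19.67 rad/s².

α ≈ 19.7 rad/s², counterclockwise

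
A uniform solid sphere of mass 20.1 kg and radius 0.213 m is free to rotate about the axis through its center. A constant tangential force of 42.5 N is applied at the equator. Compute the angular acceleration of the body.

α ≈ 24.8 rad/s²

I = (2/5)MR² = (2/5)(20.1)(0.213)² = 0.3648 kg·m².
τ = F R = (42.5)(0.213) = 9.053 N·m.
From τ = Iα: α = 9.053/0.3648 = 24.82 rad/s².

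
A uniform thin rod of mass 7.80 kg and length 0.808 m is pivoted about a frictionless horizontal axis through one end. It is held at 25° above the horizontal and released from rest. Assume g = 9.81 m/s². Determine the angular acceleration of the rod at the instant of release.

About the pivot, I = (1/3)ML² = (1/3)(7.80)(0.808)² = 1.697 kg·m².
The weight acts at the center, a distance L/2 = 0.4040 m from the pivot; τ = Mg(L/2) cos 25° = 28.02 N·m.
α = τ/I = 28.02/1.697 = 16.51 rad/s².

α ≈ 16.5 rad/s²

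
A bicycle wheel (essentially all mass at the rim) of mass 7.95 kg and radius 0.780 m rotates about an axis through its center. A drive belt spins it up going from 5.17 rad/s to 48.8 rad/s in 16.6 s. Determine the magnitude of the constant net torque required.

τ ≈ 12.7 N·m

I = MR² = (7.95)(0.780)² = 4.837 kg·m².
α = Δω/Δt = (48.8 − 5.17)/16.6 = 2.628 rad/s².
τ = Iα = (4.837)(2.628) = 12.71 N·m.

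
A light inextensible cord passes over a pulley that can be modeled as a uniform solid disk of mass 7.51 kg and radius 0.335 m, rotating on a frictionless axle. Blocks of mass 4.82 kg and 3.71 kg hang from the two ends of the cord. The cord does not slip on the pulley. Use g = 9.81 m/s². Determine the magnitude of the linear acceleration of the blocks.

a ≈ 0.886 m/s²

I = ½MR² = (1/2)(7.51)(0.335)² = 0.4214 kg·m².
Heavier block: m₁g − T₁ = m₁a. Lighter block: T₂ − m₂g = m₂a.
Pulley: (T₁ − T₂)R = Iα = I(a/R), so T₁ − T₂ = (I/R²)a = (1/2)M_p a = 3.755·a.
Adding the three: (m₁ − m₂)g = (m₁ + m₂ + 3.755)a, so a = (4.82 − 3.71)(9.81)/(4.82 + 3.71 + 3.755) = 0.8864 m/s².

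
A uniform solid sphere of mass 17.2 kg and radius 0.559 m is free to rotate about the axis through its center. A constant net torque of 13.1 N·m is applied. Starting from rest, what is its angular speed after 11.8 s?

ω ≈ 71.9 rad/s

I = (2/5)MR² = (2/5)(17.2)(0.559)² = 2.150 kg·m².
α = τ/I = 13.1/2.150 = 6.093 rad/s².
ω = ω₀ + αt = 0 + (6.093)(11.8) = 71.90 rad/s.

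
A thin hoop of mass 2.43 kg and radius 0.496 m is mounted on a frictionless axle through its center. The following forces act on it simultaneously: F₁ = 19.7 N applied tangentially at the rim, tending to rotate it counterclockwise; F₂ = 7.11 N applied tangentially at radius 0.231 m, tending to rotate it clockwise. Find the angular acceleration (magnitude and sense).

α ≈ 13.6 rad/s², counterclockwise

I = MR² = (2.43)(0.496)² = 0.5978 kg·m².
Taking counterclockwise as positive: τ₁ = +(19.7)(0.496) = +9.771 N·m; τ₂ = −(7.11)(0.231) = −1.642 N·m.
Net torque τ = 8.129 N·m.
α = τ/I = 8.129/0.5978 = 13.60 rad/s².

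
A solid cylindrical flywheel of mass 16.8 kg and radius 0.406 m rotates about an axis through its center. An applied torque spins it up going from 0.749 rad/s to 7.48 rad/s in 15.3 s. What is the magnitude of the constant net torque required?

τ ≈ 0.609 N·m

I = ½MR² = (1/2)(16.8)(0.406)² = 1.385 kg·m².
α = Δω/Δt = (7.48 − 0.749)/15.3 = 0.4399 rad/s².
τ = Iα = (1.385)(0.4399) = 0.6091 N·m.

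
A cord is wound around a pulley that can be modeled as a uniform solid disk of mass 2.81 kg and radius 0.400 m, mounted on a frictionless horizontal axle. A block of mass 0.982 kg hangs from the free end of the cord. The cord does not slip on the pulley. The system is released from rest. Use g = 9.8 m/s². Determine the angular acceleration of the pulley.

I = ½MR² = (1/2)(2.81)(0.400)² = 0.2248 kg·m².
Block: mg − T = ma. Pulley: TR = Iα. No-slip: a = αR, so T = (I/R²)a = 1.405·a.
Then mg = (m + 1.405)a, so a = (0.982)(9.8)/(0.982 + 1.405) = 4.032 m/s².
α = a/R = 4.032/0.400 = 10.08 rad/s².

α ≈ 10.1 rad/s²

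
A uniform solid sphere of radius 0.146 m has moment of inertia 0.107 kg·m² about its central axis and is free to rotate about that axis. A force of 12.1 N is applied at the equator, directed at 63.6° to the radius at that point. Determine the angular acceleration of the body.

Only the tangential component produces torque: τ = F R sinθ = (12.1)(0.146) sin 63.6° = 1.582 N·m.
From τ = Iα: α = 1.582/0.1070 = 14.79 rad/s².

α ≈ 14.8 rad/s²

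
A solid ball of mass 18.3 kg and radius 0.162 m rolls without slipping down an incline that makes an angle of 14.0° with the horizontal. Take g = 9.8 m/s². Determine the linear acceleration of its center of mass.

Translation along the incline: Mg sinθ − f = Ma.
Rotation about the center: fR = Iα with I = (2/5)MR². No-slip gives a = αR, so f = (I/R²)a = (2/5)M a.
Substituting: Mg sinθ = (1 + 0.4000)Ma, so a = g sinθ/(1 + 0.4000) = (9.8) sin 14.0° / 1.400 = 1.693 m/s².

a ≈ 1.69 m/s²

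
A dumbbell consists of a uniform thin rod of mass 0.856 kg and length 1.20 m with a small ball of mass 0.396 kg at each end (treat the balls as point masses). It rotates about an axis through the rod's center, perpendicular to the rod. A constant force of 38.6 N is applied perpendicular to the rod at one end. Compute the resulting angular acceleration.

I_rod = (1/12)ML² = (1/12)(0.856)(1.20)² = 0.1027 kg·m².
I_balls = 2·m·(L/2)² = 2(0.396)(0.6000)² = 0.2851 kg·m².
Total I = 0.3878 kg·m².
τ = F·(L/2) = (38.6)(0.600) = 23.16 N·m.
α = τ/I = 23.16/0.3878 = 59.72 rad/s².

α ≈ 59.7 rad/s²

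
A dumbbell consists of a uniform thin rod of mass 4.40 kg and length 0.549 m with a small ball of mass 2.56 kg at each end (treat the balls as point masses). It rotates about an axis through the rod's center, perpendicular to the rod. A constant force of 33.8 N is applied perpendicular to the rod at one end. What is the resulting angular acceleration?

I_rod = (1/12)ML² = (1/12)(4.40)(0.549)² = 0.1105 kg·m².
I_balls = 2·m·(L/2)² = 2(2.56)(0.2745)² = 0.3858 kg·m².
Total I = 0.4963 kg·m².
τ = F·(L/2) = (33.8)(0.275) = 9.278 N·m.
α = τ/I = 9.278/0.4963 = 18.69 rad/s².

α ≈ 18.7 rad/s²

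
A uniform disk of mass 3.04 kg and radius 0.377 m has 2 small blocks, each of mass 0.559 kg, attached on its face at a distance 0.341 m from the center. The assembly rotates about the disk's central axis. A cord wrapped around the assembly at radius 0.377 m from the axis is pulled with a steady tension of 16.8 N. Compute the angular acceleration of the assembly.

I_disk = ½MR² = ½(3.04)(0.377)² = 0.2160 kg·m².
I_blocks = 2·m·r² = 2(0.559)(0.341)² = 0.1300 kg·m².
Total I = 0.3460 kg·m².
τ = F r = (16.8)(0.377) = 6.334 N·m.
α = τ/I = 6.334/0.3460 = 18.30 rad/s².

α ≈ 18.3 rad/s²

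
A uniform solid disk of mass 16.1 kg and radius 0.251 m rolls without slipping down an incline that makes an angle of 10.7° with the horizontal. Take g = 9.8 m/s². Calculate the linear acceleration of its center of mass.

Translation along the incline: Mg sinθ − f = Ma.
Rotation about the center: fR = Iα with I = ½MR². No-slip gives a = αR, so f = (I/R²)a = (1/2)M a.
Substituting: Mg sinθ = (1 + 0.5000)Ma, so a = g sinθ/(1 + 0.5000) = (9.8) sin 10.7° / 1.500 = 1.213 m/s².

a ≈ 1.21 m/s²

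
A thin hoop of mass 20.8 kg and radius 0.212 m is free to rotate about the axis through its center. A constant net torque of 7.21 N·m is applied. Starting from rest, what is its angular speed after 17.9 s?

ω ≈ 138 rad/s

I = MR² = (20.8)(0.212)² = 0.9348 kg·m².
α = τ/I = 7.21/0.9348 = 7.713 rad/s².
ω = ω₀ + αt = 0 + (7.713)(17.9) = 138.1 rad/s.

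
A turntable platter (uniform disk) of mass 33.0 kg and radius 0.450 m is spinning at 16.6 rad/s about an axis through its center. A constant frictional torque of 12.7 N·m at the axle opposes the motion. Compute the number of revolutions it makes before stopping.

I = ½MR² = (1/2)(33.0)(0.450)² = 3.341 kg·m².
The net torque has magnitude 12.7 N·m, opposing ω.
|α| = τ/I = 12.70/3.341 = 3.801 rad/s² (deceleration).
ω² = ω₀² − 2|α|θ with ω = 0 ⇒ θ = ω₀²/(2|α|) = 36.25 rad = 5.769 rev.

≈ 5.77 revolutions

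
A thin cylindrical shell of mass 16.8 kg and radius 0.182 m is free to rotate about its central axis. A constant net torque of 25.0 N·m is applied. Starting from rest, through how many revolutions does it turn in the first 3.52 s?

≈ 44.3 revolutions

I = MR² = (16.8)(0.182)² = 0.5565 kg·m².
α = τ/I = 25.0/0.5565 = 44.92 rad/s².
θ = ½αt² = ½(44.92)(3.52)² = 278.3 rad.
Revolutions = θ/(2π) = 44.30.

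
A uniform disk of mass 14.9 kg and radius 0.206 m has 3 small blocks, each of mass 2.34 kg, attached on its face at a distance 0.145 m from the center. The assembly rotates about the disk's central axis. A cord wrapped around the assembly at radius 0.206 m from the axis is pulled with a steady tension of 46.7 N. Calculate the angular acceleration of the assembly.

α ≈ 20.7 rad/s²

I_disk = ½MR² = ½(14.9)(0.206)² = 0.3161 kg·m².
I_blocks = 3·m·r² = 3(2.34)(0.145)² = 0.1476 kg·m².
Total I = 0.4637 kg·m².
τ = F r = (46.7)(0.206) = 9.620 N·m.
α = τ/I = 9.620/0.4637 = 20.74 rad/s².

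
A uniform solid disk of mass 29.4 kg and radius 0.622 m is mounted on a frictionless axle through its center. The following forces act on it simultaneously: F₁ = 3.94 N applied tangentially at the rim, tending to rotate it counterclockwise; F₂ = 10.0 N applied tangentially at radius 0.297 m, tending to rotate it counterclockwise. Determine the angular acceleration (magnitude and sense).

α ≈ 0.953 rad/s², counterclockwise

I = ½MR² = (1/2)(29.4)(0.622)² = 5.687 kg·m².
Taking counterclockwise as positive: τ₁ = +(3.94)(0.622) = +2.451 N·m; τ₂ = +(10.0)(0.297) = +2.970 N·m.
Net torque τ = 5.421 N·m.
α = τ/I = 5.421/5.687 = 0.9531 rad/s².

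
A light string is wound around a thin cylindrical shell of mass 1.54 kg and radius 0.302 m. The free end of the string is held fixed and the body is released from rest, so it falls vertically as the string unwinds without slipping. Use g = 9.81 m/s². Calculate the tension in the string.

T ≈ 7.55 N

Translation: Mg − T = Ma. Rotation about the center: TR = Iα with I = MR².
With a = αR: T = (I/R²)a = M a, so Mg = (1 + 1.000)Ma.
a = g/(1 + 1.000) = 9.81/2.000 = 4.905 m/s².
T = 1.000·M·a = (1.000)(1.54)(4.905) = 7.554 N.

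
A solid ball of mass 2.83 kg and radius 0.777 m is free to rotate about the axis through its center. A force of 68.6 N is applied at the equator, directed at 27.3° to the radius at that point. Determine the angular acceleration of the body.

α ≈ 35.8 rad/s²

I = (2/5)MR² = (2/5)(2.83)(0.777)² = 0.6834 kg·m².
Only the tangential component produces torque: τ = F R sinθ = (68.6)(0.777) sin 27.3° = 24.45 N·m.
From τ = Iα: α = 24.45/0.6834 = 35.77 rad/s².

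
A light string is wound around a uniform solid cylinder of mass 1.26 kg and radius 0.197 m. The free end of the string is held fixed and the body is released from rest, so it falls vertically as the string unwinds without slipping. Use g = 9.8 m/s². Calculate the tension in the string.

T ≈ 4.12 N

Translation: Mg − T = Ma. Rotation about the center: TR = Iα with I = ½MR².
With a = αR: T = (I/R²)a = (1/2)M a, so Mg = (1 + 0.5000)Ma.
a = g/(1 + 0.5000) = 9.8/1.500 = 6.533 m/s².
T = 0.5000·M·a = (0.5000)(1.26)(6.533) = 4.116 N.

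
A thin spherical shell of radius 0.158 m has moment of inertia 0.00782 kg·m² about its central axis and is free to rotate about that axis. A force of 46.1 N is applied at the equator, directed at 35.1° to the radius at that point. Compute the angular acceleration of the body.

Only the tangential component produces torque: τ = F R sinθ = (46.1)(0.158) sin 35.1° = 4.188 N·m.
From τ = Iα: α = 4.188/0.007820 = 535.6 rad/s².

α ≈ 536 rad/s²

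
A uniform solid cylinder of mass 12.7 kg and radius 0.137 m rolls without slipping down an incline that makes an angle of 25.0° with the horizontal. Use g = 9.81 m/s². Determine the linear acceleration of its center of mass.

Translation along the incline: Mg sinθ − f = Ma.
Rotation about the center: fR = Iα with I = ½MR². No-slip gives a = αR, so f = (I/R²)a = (1/2)M a.
Substituting: Mg sinθ = (1 + 0.5000)Ma, so a = g sinθ/(1 + 0.5000) = (9.81) sin 25.0° / 1.500 = 2.764 m/s².

a ≈ 2.76 m/s²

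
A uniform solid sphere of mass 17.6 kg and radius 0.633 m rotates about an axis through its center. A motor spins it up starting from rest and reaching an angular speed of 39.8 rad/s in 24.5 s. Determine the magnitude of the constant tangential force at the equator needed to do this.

I = (2/5)MR² = (2/5)(17.6)(0.633)² = 2.821 kg·m².
α = Δω/Δt = (39.8 − 0)/24.5 = 1.624 rad/s².
The required torque is τ = Iα = (2.821)(1.624) = 4.582 N·m.
A tangential force at the equator gives τ = FR, so F = τ/R = 4.582/0.633 = 7.239 N.

F ≈ 7.24 N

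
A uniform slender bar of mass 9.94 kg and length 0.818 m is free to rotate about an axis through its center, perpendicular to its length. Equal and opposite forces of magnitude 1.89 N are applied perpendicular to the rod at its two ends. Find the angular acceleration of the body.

α ≈ 2.79 rad/s²

I = (1/12)ML² = (1/12)(9.94)(0.818)² = 0.5543 kg·m².
The couple gives τ = F·(L/2) + F·(L/2) = F L = (1.89)(0.818) = 1.546 N·m.
From τ = Iα: α = 1.546/0.5543 = 2.789 rad/s².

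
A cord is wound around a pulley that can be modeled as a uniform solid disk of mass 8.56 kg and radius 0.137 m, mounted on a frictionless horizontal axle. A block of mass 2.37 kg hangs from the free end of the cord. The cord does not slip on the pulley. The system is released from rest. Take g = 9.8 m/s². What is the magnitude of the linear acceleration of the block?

a ≈ 3.49 m/s²

I = ½MR² = (1/2)(8.56)(0.137)² = 0.08033 kg·m².
Block: mg − T = ma. Pulley: TR = Iα. No-slip: a = αR, so T = (I/R²)a = 4.280·a.
Then mg = (m + 4.280)a, so a = (2.37)(9.8)/(2.37 + 4.280) = 3.493 m/s².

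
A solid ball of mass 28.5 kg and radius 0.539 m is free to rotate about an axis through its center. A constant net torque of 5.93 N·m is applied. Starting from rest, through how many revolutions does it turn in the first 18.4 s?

I = (2/5)MR² = (2/5)(28.5)(0.539)² = 3.312 kg·m².
α = τ/I = 5.93/3.312 = 1.790 rad/s².
θ = ½αt² = ½(1.790)(18.4)² = 303.1 rad.
Revolutions = θ/(2π) = 48.24.

≈ 48.2 revolutions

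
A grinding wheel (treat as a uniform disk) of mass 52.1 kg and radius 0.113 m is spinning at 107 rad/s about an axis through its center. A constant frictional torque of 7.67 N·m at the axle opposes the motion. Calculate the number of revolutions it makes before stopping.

I = ½MR² = (1/2)(52.1)(0.113)² = 0.3326 kg·m².
The net torque has magnitude 7.67 N·m, opposing ω.
|α| = τ/I = 7.670/0.3326 = 23.06 rad/s² (deceleration).
ω² = ω₀² − 2|α|θ with ω = 0 ⇒ θ = ω₀²/(2|α|) = 248.3 rad = 39.51 rev.

≈ 39.5 revolutions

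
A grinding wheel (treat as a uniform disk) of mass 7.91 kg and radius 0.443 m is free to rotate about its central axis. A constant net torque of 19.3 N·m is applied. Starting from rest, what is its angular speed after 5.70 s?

I = ½MR² = (1/2)(7.91)(0.443)² = 0.7762 kg·m².
α = τ/I = 19.3/0.7762 = 24.87 rad/s².
ω = ω₀ + αt = 0 + (24.87)(5.70) = 141.7 rad/s.

ω ≈ 142 rad/s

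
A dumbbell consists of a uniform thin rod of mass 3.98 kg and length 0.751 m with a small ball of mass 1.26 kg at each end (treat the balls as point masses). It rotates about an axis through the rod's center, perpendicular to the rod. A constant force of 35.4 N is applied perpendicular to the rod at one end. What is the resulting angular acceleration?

I_rod = (1/12)ML² = (1/12)(3.98)(0.751)² = 0.1871 kg·m².
I_balls = 2·m·(L/2)² = 2(1.26)(0.3755)² = 0.3553 kg·m².
Total I = 0.5424 kg·m².
τ = F·(L/2) = (35.4)(0.376) = 13.29 N·m.
α = τ/I = 13.29/0.5424 = 24.51 rad/s².

α ≈ 24.5 rad/s²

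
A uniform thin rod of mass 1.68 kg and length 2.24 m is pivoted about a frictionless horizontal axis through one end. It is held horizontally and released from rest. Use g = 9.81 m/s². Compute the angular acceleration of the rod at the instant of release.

α ≈ 6.57 rad/s²

About the pivot, I = (1/3)ML² = (1/3)(1.68)(2.24)² = 2.810 kg·m².
The weight acts at the center, a distance L/2 = 1.120 m from the pivot; τ = Mg(L/2) = 18.46 N·m.
α = τ/I = 18.46/2.810 = 6.569 rad/s².
(Equivalently α = (3g/(2L)) = 6.569 rad/s².)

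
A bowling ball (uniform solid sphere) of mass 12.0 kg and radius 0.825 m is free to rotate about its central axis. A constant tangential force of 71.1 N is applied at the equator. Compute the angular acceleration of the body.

I = (2/5)MR² = (2/5)(12.0)(0.825)² = 3.267 kg·m².
τ = F R = (71.1)(0.825) = 58.66 N·m.
From τ = Iα: α = 58.66/3.267 = 17.95 rad/s².

α ≈ 18.0 rad/s²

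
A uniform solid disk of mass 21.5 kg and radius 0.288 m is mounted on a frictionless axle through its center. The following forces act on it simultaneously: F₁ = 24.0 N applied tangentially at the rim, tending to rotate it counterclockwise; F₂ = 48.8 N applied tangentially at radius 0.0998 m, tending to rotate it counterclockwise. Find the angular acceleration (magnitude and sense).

I = ½MR² = (1/2)(21.5)(0.288)² = 0.8916 kg·m².
Taking counterclockwise as positive: τ₁ = +(24.0)(0.288) = +6.912 N·m; τ₂ = +(48.8)(0.0998) = +4.870 N·m.
Net torque τ = 11.78 N·m.
α = τ/I = 11.78/0.8916 = 13.21 rad/s².

α ≈ 13.2 rad/s², counterclockwise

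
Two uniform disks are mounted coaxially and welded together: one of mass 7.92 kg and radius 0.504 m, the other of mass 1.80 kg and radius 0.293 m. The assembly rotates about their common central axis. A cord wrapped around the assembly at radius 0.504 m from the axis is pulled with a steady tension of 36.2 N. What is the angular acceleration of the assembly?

I = ½M₁R₁² + ½M₂R₂² = ½(7.92)(0.504)² + ½(1.80)(0.293)² = 1.083 kg·m².
τ = F r = (36.2)(0.504) = 18.24 N·m.
α = τ/I = 18.24/1.083 = 16.84 rad/s².

α ≈ 16.8 rad/s²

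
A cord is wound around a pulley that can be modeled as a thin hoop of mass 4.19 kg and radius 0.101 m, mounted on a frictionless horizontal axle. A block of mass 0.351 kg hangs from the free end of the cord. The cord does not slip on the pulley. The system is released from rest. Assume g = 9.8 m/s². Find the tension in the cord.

I = MR² = (4.19)(0.101)² = 0.04274 kg·m².
Block: mg − T = ma. Pulley: TR = Iα. No-slip: a = αR, so T = (I/R²)a = 4.190·a.
Then mg = (m + 4.190)a, so a = (0.351)(9.8)/(0.351 + 4.190) = 0.7575 m/s².
T = 4.190·a = 3.174 N.

T ≈ 3.17 N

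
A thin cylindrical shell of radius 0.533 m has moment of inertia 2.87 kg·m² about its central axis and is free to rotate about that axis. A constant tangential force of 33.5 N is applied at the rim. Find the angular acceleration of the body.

α ≈ 6.22 rad/s²

τ = F R = (33.5)(0.533) = 17.86 N·m.
From τ = Iα: α = 17.86/2.870 = 6.221 rad/s².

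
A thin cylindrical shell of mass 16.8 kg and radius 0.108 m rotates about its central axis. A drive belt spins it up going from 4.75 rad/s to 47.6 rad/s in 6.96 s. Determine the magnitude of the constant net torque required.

I = MR² = (16.8)(0.108)² = 0.1960 kg·m².
α = Δω/Δt = (47.6 − 4.75)/6.96 = 6.157 rad/s².
τ = Iα = (0.1960)(6.157) = 1.206 N·m.

τ ≈ 1.21 N·m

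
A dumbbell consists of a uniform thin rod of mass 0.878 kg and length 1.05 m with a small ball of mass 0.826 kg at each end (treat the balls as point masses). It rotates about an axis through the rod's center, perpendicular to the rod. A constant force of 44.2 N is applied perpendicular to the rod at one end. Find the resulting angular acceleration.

α ≈ 43.3 rad/s²

I_rod = (1/12)ML² = (1/12)(0.878)(1.05)² = 0.08067 kg·m².
I_balls = 2·m·(L/2)² = 2(0.826)(0.5250)² = 0.4553 kg·m².
Total I = 0.5360 kg·m².
τ = F·(L/2) = (44.2)(0.525) = 23.21 N·m.
α = τ/I = 23.21/0.5360 = 43.29 rad/s².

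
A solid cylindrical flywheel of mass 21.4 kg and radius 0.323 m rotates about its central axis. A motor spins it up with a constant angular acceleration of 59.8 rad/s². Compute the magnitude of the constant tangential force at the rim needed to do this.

F ≈ 207 N

I = ½MR² = (1/2)(21.4)(0.323)² = 1.116 kg·m².
The required torque is τ = Iα = (1.116)(59.80) = 66.76 N·m.
A tangential force at the rim gives τ = FR, so F = τ/R = 66.76/0.323 = 206.7 N.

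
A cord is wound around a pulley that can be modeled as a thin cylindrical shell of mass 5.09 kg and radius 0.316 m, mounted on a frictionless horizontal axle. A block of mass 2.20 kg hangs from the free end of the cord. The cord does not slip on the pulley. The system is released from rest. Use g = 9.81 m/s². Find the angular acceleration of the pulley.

I = MR² = (5.09)(0.316)² = 0.5083 kg·m².
Block: mg − T = ma. Pulley: TR = Iα. No-slip: a = αR, so T = (I/R²)a = 5.090·a.
Then mg = (m + 5.090)a, so a = (2.20)(9.81)/(2.20 + 5.090) = 2.960 m/s².
α = a/R = 2.960/0.316 = 9.369 rad/s².

α ≈ 9.37 rad/s²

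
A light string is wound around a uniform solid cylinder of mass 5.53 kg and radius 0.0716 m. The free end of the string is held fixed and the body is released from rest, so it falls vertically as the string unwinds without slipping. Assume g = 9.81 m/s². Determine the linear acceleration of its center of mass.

a ≈ 6.54 m/s²

Translation: Mg − T = Ma. Rotation about the center: TR = Iα with I = ½MR².
With a = αR: T = (I/R²)a = (1/2)M a, so Mg = (1 + 0.5000)Ma.
a = g/(1 + 0.5000) = 9.81/1.500 = 6.540 m/s².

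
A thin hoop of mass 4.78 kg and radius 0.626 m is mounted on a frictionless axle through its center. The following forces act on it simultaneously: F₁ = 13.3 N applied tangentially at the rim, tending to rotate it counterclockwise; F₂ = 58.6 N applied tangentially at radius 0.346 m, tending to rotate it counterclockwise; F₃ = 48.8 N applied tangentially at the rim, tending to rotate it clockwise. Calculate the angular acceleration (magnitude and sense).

α ≈ 1.04 rad/s², clockwise

I = MR² = (4.78)(0.626)² = 1.873 kg·m².
Taking counterclockwise as positive: τ₁ = +(13.3)(0.626) = +8.326 N·m; τ₂ = +(58.6)(0.346) = +20.28 N·m; τ₃ = −(48.8)(0.626) = −30.55 N·m.
Net torque τ = -1.947 N·m.
α = τ/I = -1.947/1.873 = -1.040 rad/s².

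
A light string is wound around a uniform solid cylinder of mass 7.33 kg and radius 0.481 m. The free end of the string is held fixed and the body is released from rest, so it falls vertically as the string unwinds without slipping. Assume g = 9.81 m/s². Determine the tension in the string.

T ≈ 24.0 N

Translation: Mg − T = Ma. Rotation about the center: TR = Iα with I = ½MR².
With a = αR: T = (I/R²)a = (1/2)M a, so Mg = (1 + 0.5000)Ma.
a = g/(1 + 0.5000) = 9.81/1.500 = 6.540 m/s².
T = 0.5000·M·a = (0.5000)(7.33)(6.540) = 23.97 N.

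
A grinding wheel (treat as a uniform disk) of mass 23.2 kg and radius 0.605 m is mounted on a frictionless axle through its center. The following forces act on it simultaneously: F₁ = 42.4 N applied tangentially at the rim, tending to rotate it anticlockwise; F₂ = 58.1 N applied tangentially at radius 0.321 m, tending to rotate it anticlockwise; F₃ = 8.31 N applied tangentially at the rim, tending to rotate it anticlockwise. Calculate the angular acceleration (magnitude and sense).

α ≈ 11.6 rad/s², anticlockwise

I = ½MR² = (1/2)(23.2)(0.605)² = 4.246 kg·m².
Taking anticlockwise as positive: τ₁ = +(42.4)(0.605) = +25.65 N·m; τ₂ = +(58.1)(0.321) = +18.65 N·m; τ₃ = +(8.31)(0.605) = +5.028 N·m.
Net torque τ = 49.33 N·m.
α = τ/I = 49.33/4.246 = 11.62 rad/s².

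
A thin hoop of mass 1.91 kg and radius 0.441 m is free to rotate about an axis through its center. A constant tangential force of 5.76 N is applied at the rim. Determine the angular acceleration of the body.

I = MR² = (1.91)(0.441)² = 0.3715 kg·m².
τ = F R = (5.76)(0.441) = 2.540 N·m.
Newton's second law for rotation, τ = Iα, gives α = τ/I = 2.540/0.3715 = 6.838 rad/s².

α ≈ 6.84 rad/s²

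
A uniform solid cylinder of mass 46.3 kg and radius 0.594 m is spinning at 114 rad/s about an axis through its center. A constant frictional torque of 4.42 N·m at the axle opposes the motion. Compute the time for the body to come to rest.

t ≈ 211 s

I = ½MR² = (1/2)(46.3)(0.594)² = 8.168 kg·m².
The net torque has magnitude 4.42 N·m, opposing ω.
|α| = τ/I = 4.420/8.168 = 0.5411 rad/s² (deceleration).
0 = ω₀ − |α|t ⇒ t = ω₀/|α| = 114/0.5411 = 210.7 s.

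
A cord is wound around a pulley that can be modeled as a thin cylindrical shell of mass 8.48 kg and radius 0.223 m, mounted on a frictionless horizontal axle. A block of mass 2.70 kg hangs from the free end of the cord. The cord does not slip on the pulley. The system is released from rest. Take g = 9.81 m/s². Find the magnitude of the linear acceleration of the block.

I = MR² = (8.48)(0.223)² = 0.4217 kg·m².
Block: mg − T = ma. Pulley: TR = Iα. No-slip: a = αR, so T = (I/R²)a = 8.480·a.
Then mg = (m + 8.480)a, so a = (2.70)(9.81)/(2.70 + 8.480) = 2.369 m/s².

a ≈ 2.37 m/s²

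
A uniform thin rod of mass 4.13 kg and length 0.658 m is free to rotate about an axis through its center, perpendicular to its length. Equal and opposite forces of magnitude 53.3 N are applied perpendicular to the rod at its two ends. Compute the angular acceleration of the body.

α ≈ 235 rad/s²

I = (1/12)ML² = (1/12)(4.13)(0.658)² = 0.1490 kg·m².
The couple gives τ = F·(L/2) + F·(L/2) = F L = (53.3)(0.658) = 35.07 N·m.
From τ = Iα: α = 35.07/0.1490 = 235.4 rad/s².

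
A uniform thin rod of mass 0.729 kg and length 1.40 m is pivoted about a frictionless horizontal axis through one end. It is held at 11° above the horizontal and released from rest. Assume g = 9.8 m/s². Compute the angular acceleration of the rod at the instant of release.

About the pivot, I = (1/3)ML² = (1/3)(0.729)(1.40)² = 0.4763 kg·m².
The weight acts at the center, a distance L/2 = 0.7000 m from the pivot; τ = Mg(L/2) cos 11° = 4.909 N·m.
α = τ/I = 4.909/0.4763 = 10.31 rad/s².

α ≈ 10.3 rad/s²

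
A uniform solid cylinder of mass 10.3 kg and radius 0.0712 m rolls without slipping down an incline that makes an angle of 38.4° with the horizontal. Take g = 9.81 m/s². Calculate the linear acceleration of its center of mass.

a ≈ 4.06 m/s²

Translation along the incline: Mg sinθ − f = Ma.
Rotation about the center: fR = Iα with I = ½MR². No-slip gives a = αR, so f = (I/R²)a = (1/2)M a.
Substituting: Mg sinθ = (1 + 0.5000)Ma, so a = g sinθ/(1 + 0.5000) = (9.81) sin 38.4° / 1.500 = 4.062 m/s².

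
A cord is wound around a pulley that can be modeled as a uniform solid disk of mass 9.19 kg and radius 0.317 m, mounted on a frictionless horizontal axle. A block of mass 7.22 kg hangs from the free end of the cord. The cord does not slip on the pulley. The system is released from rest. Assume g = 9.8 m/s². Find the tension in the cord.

I = ½MR² = (1/2)(9.19)(0.317)² = 0.4617 kg·m².
Block: mg − T = ma. Pulley: TR = Iα. No-slip: a = αR, so T = (I/R²)a = 4.595·a.
Then mg = (m + 4.595)a, so a = (7.22)(9.8)/(7.22 + 4.595) = 5.989 m/s².
T = 4.595·a = 27.52 N.

T ≈ 27.5 N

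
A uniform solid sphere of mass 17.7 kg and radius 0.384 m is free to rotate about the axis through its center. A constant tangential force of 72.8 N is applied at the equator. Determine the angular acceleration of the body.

α ≈ 26.8 rad/s²

I = (2/5)MR² = (2/5)(17.7)(0.384)² = 1.044 kg·m².
τ = F R = (72.8)(0.384) = 27.96 N·m.
Newton's second law for rotation, τ = Iα, gives α = τ/I = 27.96/1.044 = 26.78 rad/s².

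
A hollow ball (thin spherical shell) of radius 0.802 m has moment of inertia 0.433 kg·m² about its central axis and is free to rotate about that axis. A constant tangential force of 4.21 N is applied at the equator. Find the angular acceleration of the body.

τ = F R = (4.21)(0.802) = 3.376 N·m.
Newton's second law for rotation, τ = Iα, gives α = τ/I = 3.376/0.4330 = 7.798 rad/s².

α ≈ 7.80 rad/s²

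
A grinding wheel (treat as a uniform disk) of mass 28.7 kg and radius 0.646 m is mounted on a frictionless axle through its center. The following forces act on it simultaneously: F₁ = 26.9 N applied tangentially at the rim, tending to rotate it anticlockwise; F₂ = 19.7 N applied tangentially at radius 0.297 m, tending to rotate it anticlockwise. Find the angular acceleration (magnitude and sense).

α ≈ 3.88 rad/s², anticlockwise

I = ½MR² = (1/2)(28.7)(0.646)² = 5.988 kg·m².
Taking anticlockwise as positive: τ₁ = +(26.9)(0.646) = +17.38 N·m; τ₂ = +(19.7)(0.297) = +5.851 N·m.
Net torque τ = 23.23 N·m.
α = τ/I = 23.23/5.988 = 3.879 rad/s².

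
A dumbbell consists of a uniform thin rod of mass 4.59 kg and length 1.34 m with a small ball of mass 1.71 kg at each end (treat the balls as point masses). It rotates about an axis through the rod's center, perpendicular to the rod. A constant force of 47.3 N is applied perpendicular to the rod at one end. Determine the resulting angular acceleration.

I_rod = (1/12)ML² = (1/12)(4.59)(1.34)² = 0.6868 kg·m².
I_balls = 2·m·(L/2)² = 2(1.71)(0.6700)² = 1.535 kg·m².
Total I = 2.222 kg·m².
τ = F·(L/2) = (47.3)(0.670) = 31.69 N·m.
α = τ/I = 31.69/2.222 = 14.26 rad/s².

α ≈ 14.3 rad/s²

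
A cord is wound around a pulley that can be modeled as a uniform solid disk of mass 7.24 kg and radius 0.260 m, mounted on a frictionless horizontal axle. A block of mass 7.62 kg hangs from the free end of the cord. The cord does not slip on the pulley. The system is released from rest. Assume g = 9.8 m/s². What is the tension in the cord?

I = ½MR² = (1/2)(7.24)(0.260)² = 0.2447 kg·m².
Block: mg − T = ma. Pulley: TR = Iα. No-slip: a = αR, so T = (I/R²)a = 3.620·a.
Then mg = (m + 3.620)a, so a = (7.62)(9.8)/(7.62 + 3.620) = 6.644 m/s².
T = 3.620·a = 24.05 N.

T ≈ 24.1 N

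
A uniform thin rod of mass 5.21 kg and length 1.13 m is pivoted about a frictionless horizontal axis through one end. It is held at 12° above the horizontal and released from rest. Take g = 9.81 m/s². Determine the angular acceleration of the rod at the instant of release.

About the pivot, I = (1/3)ML² = (1/3)(5.21)(1.13)² = 2.218 kg·m².
The weight acts at the center, a distance L/2 = 0.5650 m from the pivot; τ = Mg(L/2) cos 12° = 28.25 N·m.
α = τ/I = 28.25/2.218 = 12.74 rad/s².

α ≈ 12.7 rad/s²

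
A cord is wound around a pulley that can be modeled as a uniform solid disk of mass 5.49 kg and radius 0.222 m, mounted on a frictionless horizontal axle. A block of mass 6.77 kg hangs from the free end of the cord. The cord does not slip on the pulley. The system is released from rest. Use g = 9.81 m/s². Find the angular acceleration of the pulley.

I = ½MR² = (1/2)(5.49)(0.222)² = 0.1353 kg·m².
Block: mg − T = ma. Pulley: TR = Iα. No-slip: a = αR, so T = (I/R²)a = 2.745·a.
Then mg = (m + 2.745)a, so a = (6.77)(9.81)/(6.77 + 2.745) = 6.980 m/s².
α = a/R = 6.980/0.222 = 31.44 rad/s².

α ≈ 31.4 rad/s²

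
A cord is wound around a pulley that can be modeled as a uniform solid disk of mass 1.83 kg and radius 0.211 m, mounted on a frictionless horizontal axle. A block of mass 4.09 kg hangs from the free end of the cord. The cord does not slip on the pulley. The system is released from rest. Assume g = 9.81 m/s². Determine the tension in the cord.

I = ½MR² = (1/2)(1.83)(0.211)² = 0.04074 kg·m².
Block: mg − T = ma. Pulley: TR = Iα. No-slip: a = αR, so T = (I/R²)a = 0.9150·a.
Then mg = (m + 0.9150)a, so a = (4.09)(9.81)/(4.09 + 0.9150) = 8.017 m/s².
T = 0.9150·a = 7.335 N.

T ≈ 7.34 N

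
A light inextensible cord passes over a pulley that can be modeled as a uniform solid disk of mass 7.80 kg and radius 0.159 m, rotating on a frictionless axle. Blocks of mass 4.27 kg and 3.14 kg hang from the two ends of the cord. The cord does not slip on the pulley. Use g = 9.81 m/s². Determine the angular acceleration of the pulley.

I = ½MR² = (1/2)(7.80)(0.159)² = 0.09860 kg·m².
Heavier block: m₁g − T₁ = m₁a. Lighter block: T₂ − m₂g = m₂a.
Pulley: (T₁ − T₂)R = Iα = I(a/R), so T₁ − T₂ = (I/R²)a = (1/2)M_p a = 3.900·a.
Adding the three: (m₁ − m₂)g = (m₁ + m₂ + 3.900)a, so a = (4.27 − 3.14)(9.81)/(4.27 + 3.14 + 3.900) = 0.9801 m/s².
α = a/R = 0.9801/0.159 = 6.164 rad/s².

α ≈ 6.16 rad/s²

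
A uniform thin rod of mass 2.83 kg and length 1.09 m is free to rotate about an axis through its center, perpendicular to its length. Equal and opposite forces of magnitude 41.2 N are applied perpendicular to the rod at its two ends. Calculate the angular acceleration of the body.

I = (1/12)ML² = (1/12)(2.83)(1.09)² = 0.2802 kg·m².
The couple gives τ = F·(L/2) + F·(L/2) = F L = (41.2)(1.09) = 44.91 N·m.
From τ = Iα: α = 44.91/0.2802 = 160.3 rad/s².

α ≈ 160 rad/s²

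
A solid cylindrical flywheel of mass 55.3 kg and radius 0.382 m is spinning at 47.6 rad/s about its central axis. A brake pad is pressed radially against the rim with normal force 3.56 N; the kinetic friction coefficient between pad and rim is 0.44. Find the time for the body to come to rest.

t ≈ 321 s

I = ½MR² = (1/2)(55.3)(0.382)² = 4.035 kg·m².
Friction force f = μN = (0.44)(3.56) = 1.566 N at the rim; torque magnitude τ = fR = 0.5984 N·m, opposing ω.
|α| = τ/I = 0.5984/4.035 = 0.1483 rad/s² (deceleration).
0 = ω₀ − |α|t ⇒ t = ω₀/|α| = 47.6/0.1483 = 321.0 s.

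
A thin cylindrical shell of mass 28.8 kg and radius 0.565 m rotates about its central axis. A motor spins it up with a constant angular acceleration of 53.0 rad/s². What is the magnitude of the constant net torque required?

I = MR² = (28.8)(0.565)² = 9.194 kg·m².
τ = Iα = (9.194)(53.00) = 487.3 N·m.

τ ≈ 487 N·m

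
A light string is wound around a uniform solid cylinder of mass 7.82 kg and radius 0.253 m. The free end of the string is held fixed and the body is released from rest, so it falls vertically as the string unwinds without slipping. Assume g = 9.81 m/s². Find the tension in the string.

Translation: Mg − T = Ma. Rotation about the center: TR = Iα with I = ½MR².
With a = αR: T = (I/R²)a = (1/2)M a, so Mg = (1 + 0.5000)Ma.
a = g/(1 + 0.5000) = 9.81/1.500 = 6.540 m/s².
T = 0.5000·M·a = (0.5000)(7.82)(6.540) = 25.57 N.

T ≈ 25.6 N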